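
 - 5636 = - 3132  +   - 2504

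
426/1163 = 426/1163 = 0.37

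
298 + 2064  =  2362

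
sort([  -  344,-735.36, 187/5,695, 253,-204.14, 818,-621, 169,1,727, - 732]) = [ - 735.36, - 732  ,-621,-344, - 204.14,  1,187/5,  169,253,695,727,818]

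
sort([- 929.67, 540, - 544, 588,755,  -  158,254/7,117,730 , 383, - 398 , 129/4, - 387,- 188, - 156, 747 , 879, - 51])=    [ - 929.67, - 544, - 398,-387,- 188, - 158 , -156, - 51,129/4,  254/7, 117, 383, 540,588 , 730 , 747,755,879 ] 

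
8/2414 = 4/1207 =0.00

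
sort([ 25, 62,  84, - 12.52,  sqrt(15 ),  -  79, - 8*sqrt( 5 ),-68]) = [ - 79, -68, - 8*sqrt( 5), - 12.52,  sqrt(15) , 25,  62,84]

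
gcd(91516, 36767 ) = 1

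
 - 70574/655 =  - 108 + 166/655 = - 107.75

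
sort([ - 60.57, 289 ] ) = [-60.57, 289] 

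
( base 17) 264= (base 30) mo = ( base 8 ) 1254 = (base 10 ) 684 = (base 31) M2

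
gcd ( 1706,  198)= 2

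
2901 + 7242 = 10143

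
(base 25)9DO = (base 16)1756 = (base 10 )5974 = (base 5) 142344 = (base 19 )GA8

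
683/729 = 683/729 = 0.94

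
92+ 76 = 168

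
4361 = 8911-4550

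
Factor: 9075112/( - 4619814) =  - 4537556/2309907 = - 2^2 *3^ ( - 1)*463^( - 1 )*1663^(  -  1 )*1134389^1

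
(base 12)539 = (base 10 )765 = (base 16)2fd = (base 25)15F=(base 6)3313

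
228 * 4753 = 1083684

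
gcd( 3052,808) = 4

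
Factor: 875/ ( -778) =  - 2^ (  -  1 )*5^3  *7^1*389^ (-1)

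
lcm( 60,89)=5340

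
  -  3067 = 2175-5242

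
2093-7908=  - 5815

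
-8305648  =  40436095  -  48741743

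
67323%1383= 939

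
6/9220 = 3/4610 = 0.00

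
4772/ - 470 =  - 11 + 199/235 = - 10.15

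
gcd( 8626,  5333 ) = 1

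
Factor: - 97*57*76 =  - 420204 = - 2^2*3^1*19^2 *97^1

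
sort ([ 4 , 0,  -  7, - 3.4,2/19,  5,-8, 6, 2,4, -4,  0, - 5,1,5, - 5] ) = [ - 8,-7,-5, - 5, - 4, - 3.4, 0, 0,2/19,1,2,4  ,  4,5, 5 , 6]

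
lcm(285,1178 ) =17670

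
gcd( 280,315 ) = 35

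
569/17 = 33 + 8/17=33.47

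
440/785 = 88/157  =  0.56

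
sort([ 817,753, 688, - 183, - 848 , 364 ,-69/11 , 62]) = [  -  848,-183, - 69/11, 62 , 364,688,753 , 817 ]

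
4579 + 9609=14188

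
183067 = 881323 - 698256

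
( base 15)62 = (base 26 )3e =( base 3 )10102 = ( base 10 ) 92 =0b1011100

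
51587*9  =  464283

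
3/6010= 3/6010 = 0.00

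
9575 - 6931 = 2644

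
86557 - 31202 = 55355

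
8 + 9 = 17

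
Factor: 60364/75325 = 2^2*5^( - 2)*23^(-1 )*131^( - 1)*15091^1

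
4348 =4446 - 98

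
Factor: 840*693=582120 = 2^3*3^3*5^1*7^2 * 11^1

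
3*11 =33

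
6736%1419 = 1060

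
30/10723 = 30/10723 = 0.00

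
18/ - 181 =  - 1 + 163/181  =  - 0.10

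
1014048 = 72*14084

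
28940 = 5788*5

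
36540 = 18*2030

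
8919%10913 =8919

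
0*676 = 0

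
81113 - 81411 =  - 298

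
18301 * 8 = 146408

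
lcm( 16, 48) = 48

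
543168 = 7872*69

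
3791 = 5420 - 1629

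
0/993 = 0   =  0.00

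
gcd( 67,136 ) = 1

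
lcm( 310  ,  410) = 12710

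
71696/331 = 216 + 200/331= 216.60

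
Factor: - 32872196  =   - 2^2* 7^1*29^1*40483^1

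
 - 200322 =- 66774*3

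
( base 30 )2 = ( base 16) 2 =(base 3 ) 2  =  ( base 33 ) 2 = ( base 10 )2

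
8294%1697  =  1506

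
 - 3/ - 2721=1/907 = 0.00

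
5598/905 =5598/905 = 6.19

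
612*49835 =30499020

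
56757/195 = 18919/65  =  291.06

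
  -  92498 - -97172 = 4674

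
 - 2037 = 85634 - 87671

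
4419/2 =2209 + 1/2 = 2209.50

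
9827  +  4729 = 14556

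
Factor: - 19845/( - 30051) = 5^1*7^1*53^( - 1) = 35/53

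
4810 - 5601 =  - 791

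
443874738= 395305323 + 48569415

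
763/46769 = 763/46769 =0.02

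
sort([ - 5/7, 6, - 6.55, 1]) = [-6.55, - 5/7, 1,6]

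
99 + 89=188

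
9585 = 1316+8269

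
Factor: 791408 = 2^4*49463^1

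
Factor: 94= 2^1 *47^1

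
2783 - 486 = 2297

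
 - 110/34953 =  - 110/34953 = - 0.00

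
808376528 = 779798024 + 28578504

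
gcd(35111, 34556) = 1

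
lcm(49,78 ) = 3822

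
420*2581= 1084020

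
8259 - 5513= 2746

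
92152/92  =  23038/23= 1001.65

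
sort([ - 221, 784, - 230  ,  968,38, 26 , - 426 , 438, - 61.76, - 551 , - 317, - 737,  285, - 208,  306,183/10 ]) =[ - 737,  -  551 , - 426 , - 317,  -  230, - 221, - 208, - 61.76, 183/10, 26,38, 285, 306, 438, 784 , 968 ] 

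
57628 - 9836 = 47792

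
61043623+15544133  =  76587756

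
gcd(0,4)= 4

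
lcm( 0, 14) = 0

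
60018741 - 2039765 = 57978976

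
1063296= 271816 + 791480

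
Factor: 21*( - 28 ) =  -588=-2^2 * 3^1*7^2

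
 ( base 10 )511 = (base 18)1A7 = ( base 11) 425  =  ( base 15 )241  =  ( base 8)777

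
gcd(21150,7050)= 7050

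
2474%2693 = 2474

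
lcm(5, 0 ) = 0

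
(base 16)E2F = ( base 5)104011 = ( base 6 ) 24451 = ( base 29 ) 496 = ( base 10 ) 3631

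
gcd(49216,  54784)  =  64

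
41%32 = 9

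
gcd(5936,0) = 5936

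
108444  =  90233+18211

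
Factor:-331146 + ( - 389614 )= - 2^3*5^1*37^1 *487^1 = - 720760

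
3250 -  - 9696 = 12946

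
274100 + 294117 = 568217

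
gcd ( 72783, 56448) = 9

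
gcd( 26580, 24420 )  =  60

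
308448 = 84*3672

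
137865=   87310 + 50555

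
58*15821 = 917618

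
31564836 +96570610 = 128135446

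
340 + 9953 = 10293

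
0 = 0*5502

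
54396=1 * 54396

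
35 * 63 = 2205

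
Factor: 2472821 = 13^1*37^1*53^1 * 97^1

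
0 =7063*0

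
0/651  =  0= 0.00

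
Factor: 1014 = 2^1 * 3^1*13^2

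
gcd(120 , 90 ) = 30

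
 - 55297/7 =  - 7900 + 3/7=-  7899.57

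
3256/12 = 271 + 1/3 = 271.33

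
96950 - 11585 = 85365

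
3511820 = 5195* 676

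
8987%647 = 576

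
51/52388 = 51/52388 = 0.00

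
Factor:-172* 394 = -2^3*43^1 * 197^1 =- 67768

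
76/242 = 38/121 = 0.31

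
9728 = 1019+8709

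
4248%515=128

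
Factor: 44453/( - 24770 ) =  - 2^(  -  1 )*5^( - 1 )*2477^( - 1 ) * 44453^1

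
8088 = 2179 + 5909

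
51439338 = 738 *69701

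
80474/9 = 8941 +5/9 = 8941.56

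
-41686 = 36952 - 78638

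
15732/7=2247+3/7 = 2247.43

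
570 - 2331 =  - 1761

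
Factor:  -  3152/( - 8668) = 4/11 = 2^2*11^( - 1 )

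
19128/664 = 28 +67/83 = 28.81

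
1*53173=53173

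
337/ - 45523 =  -1 + 45186/45523 = -  0.01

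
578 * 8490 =4907220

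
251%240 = 11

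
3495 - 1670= 1825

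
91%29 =4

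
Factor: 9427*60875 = 573868625 = 5^3*11^1*487^1* 857^1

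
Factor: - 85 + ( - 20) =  - 3^1*5^1*7^1  =  - 105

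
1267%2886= 1267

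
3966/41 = 3966/41 = 96.73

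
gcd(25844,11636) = 4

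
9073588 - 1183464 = 7890124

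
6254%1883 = 605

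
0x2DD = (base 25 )148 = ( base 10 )733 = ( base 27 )104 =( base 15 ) 33D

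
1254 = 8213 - 6959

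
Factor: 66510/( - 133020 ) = -2^ (- 1 )  =  - 1/2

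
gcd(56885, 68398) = 1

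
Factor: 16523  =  13^1*31^1*41^1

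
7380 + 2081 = 9461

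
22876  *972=22235472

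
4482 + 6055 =10537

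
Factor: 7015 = 5^1*23^1 * 61^1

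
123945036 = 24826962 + 99118074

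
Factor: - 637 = - 7^2*13^1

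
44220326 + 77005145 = 121225471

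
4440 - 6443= - 2003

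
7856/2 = 3928 = 3928.00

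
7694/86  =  3847/43= 89.47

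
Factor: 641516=2^2*19^1*23^1  *  367^1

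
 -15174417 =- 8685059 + -6489358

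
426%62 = 54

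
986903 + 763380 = 1750283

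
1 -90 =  - 89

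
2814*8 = 22512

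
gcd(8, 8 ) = 8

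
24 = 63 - 39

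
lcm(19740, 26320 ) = 78960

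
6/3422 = 3/1711 = 0.00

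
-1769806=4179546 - 5949352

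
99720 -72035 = 27685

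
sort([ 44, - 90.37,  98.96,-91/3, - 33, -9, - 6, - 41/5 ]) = [ - 90.37, - 33, - 91/3,-9,-41/5, -6,44, 98.96]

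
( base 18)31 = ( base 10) 55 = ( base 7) 106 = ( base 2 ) 110111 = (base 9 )61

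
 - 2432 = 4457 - 6889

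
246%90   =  66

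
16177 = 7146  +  9031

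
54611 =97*563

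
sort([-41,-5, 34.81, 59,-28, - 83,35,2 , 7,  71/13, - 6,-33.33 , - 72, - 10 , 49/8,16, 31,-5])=[ - 83,-72, - 41, - 33.33, - 28 , - 10, - 6, - 5 ,-5,2, 71/13 , 49/8, 7 , 16,31,34.81 , 35, 59]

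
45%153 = 45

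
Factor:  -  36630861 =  - 3^1*12210287^1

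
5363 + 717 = 6080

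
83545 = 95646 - 12101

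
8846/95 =93 +11/95 = 93.12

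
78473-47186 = 31287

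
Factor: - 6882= -2^1*  3^1 * 31^1*37^1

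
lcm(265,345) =18285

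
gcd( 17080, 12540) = 20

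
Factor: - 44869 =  - 11^1 *4079^1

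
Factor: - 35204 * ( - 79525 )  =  2799598100 = 2^2*5^2*13^1 * 677^1 * 3181^1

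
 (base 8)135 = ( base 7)162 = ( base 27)3C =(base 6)233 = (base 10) 93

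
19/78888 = 1/4152 = 0.00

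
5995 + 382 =6377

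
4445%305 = 175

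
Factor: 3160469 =13^2 * 18701^1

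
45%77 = 45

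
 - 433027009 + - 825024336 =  - 1258051345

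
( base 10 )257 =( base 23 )b4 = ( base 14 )145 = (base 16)101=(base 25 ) A7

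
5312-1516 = 3796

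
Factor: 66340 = 2^2*5^1*31^1 *107^1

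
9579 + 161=9740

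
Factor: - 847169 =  - 847169^1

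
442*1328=586976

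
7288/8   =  911 = 911.00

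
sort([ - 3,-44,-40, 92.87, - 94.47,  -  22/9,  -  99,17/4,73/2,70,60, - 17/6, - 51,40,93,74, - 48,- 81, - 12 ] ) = [- 99, - 94.47, - 81, - 51, - 48, - 44, - 40, - 12, - 3,  -  17/6, - 22/9 , 17/4,73/2,40,60,70 , 74, 92.87,93]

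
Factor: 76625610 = 2^1*3^1*5^1*2554187^1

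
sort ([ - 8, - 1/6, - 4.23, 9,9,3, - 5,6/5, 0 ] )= [ - 8, - 5, - 4.23, - 1/6, 0 , 6/5, 3,9,9 ] 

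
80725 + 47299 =128024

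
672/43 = 672/43 = 15.63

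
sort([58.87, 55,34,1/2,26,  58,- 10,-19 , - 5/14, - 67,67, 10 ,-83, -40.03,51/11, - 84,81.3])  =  [ - 84, - 83,-67,  -  40.03 , - 19,  -  10,-5/14, 1/2,  51/11,10 , 26, 34, 55,58,  58.87, 67, 81.3] 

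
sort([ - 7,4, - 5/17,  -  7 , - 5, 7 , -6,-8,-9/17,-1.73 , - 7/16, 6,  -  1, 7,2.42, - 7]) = [ - 8, -7 , - 7, - 7,  -  6,-5, - 1.73 ,-1,  -  9/17, - 7/16,-5/17, 2.42, 4, 6,7, 7]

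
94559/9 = 94559/9 = 10506.56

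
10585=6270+4315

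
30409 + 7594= 38003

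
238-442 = - 204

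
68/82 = 34/41 = 0.83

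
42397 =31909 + 10488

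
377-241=136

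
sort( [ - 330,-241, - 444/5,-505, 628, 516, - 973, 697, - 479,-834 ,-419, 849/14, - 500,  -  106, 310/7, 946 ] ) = [  -  973,-834, - 505,  -  500,  -  479, - 419,- 330, - 241 ,-106,-444/5, 310/7,  849/14,516,628,697,946]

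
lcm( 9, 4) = 36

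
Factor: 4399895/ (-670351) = -5^1*11^ ( - 1)*149^( - 1)*409^ (  -  1)*879979^1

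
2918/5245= 2918/5245 = 0.56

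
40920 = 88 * 465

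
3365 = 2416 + 949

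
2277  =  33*69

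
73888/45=1641+43/45  =  1641.96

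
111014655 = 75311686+35702969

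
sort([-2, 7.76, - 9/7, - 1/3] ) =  [ - 2 ,  -  9/7,-1/3, 7.76] 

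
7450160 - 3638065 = 3812095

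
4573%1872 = 829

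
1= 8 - 7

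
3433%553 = 115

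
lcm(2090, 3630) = 68970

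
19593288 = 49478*396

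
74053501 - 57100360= 16953141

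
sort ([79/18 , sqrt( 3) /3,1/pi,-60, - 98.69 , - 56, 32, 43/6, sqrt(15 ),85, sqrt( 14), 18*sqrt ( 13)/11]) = [  -  98.69, - 60,- 56,1/pi,sqrt( 3 )/3,sqrt (14 ) , sqrt(15 ),79/18, 18*  sqrt (13)/11,43/6,  32 , 85]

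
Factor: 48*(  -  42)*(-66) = 2^6*3^3*7^1 * 11^1 = 133056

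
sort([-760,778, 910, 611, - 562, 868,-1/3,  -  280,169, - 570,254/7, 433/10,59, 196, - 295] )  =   [-760,-570, - 562, - 295,-280,-1/3, 254/7, 433/10,59, 169,196,611, 778,868, 910] 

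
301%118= 65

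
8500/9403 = 8500/9403  =  0.90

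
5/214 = 5/214= 0.02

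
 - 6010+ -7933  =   - 13943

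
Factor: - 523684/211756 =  - 7^1*59^1 * 167^( - 1 ) = - 413/167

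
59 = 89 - 30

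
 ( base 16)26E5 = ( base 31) ab6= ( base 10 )9957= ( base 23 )IIL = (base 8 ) 23345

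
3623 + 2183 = 5806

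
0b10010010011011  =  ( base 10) 9371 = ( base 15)2B9B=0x249B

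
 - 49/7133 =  - 7/1019 = -  0.01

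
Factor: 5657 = 5657^1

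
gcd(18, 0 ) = 18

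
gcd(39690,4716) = 18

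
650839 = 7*92977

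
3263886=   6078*537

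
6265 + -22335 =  - 16070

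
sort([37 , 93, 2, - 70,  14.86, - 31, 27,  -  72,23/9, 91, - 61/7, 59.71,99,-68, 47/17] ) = [  -  72, - 70, - 68,  -  31, - 61/7,2,23/9,47/17 , 14.86,27,37,59.71,91,  93, 99] 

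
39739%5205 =3304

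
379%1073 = 379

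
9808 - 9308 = 500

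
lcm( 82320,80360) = 3375120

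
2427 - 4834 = -2407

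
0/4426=0 = 0.00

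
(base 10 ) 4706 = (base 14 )1a02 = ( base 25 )7D6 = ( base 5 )122311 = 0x1262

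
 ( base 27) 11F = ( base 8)1403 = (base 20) 1IB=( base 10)771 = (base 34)MN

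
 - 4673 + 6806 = 2133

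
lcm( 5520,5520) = 5520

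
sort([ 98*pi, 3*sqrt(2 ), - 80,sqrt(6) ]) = [  -  80,sqrt(6),3*sqrt(2) , 98*pi]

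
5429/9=5429/9  =  603.22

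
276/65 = 4 + 16/65 = 4.25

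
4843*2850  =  13802550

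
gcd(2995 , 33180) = 5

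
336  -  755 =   -  419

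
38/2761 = 38/2761 = 0.01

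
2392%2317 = 75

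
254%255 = 254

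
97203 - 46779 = 50424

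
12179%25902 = 12179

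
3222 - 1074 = 2148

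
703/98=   703/98 = 7.17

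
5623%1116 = 43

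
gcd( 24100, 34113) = 1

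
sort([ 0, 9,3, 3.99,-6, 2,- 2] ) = [ - 6, - 2,0, 2,3,3.99 , 9] 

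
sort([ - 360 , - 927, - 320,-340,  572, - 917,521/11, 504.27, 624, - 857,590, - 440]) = [ - 927, - 917, - 857, - 440, - 360, - 340,- 320, 521/11 , 504.27 , 572, 590,624 ] 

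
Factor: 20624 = 2^4*1289^1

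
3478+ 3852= 7330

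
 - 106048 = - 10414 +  - 95634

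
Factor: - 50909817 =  - 3^1*7^1*37^1*65521^1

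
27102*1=27102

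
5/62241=5/62241 = 0.00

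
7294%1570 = 1014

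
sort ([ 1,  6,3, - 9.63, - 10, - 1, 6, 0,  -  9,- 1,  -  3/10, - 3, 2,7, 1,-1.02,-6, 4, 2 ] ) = [ - 10, - 9.63, -9,  -  6, - 3, - 1.02,-1 ,-1, - 3/10,0 , 1  ,  1,2, 2, 3, 4,  6, 6,7 ] 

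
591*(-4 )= - 2364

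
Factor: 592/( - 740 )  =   -4/5  =  - 2^2 * 5^( - 1)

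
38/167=38/167 = 0.23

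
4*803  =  3212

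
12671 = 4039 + 8632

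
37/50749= 37/50749 = 0.00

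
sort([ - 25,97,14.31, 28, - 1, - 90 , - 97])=[-97, - 90, - 25, - 1,14.31,28 , 97]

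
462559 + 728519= 1191078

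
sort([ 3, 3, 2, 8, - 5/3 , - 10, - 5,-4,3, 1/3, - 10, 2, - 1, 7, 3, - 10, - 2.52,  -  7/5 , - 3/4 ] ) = [ - 10, - 10, - 10, - 5, - 4, - 2.52, - 5/3, - 7/5, - 1, - 3/4,1/3, 2,2, 3, 3, 3,3, 7,  8] 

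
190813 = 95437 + 95376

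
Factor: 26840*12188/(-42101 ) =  - 2^5*5^1 * 11^2*61^1 * 277^1*  42101^ (  -  1)= -327125920/42101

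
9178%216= 106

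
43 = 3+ 40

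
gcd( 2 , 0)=2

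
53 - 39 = 14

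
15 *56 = 840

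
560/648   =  70/81 = 0.86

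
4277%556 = 385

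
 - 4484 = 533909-538393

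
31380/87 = 10460/29 = 360.69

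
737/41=737/41 = 17.98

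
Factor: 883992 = 2^3*3^1*36833^1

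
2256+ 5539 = 7795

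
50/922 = 25/461=0.05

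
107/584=107/584 = 0.18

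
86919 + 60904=147823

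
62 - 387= - 325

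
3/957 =1/319 = 0.00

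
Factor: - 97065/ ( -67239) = 3^1*5^1*31^(-1 )*241^( -1)*719^1 = 10785/7471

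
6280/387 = 6280/387 = 16.23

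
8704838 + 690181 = 9395019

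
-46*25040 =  - 1151840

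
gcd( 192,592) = 16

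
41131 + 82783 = 123914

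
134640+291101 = 425741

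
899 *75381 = 67767519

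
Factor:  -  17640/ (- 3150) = 28/5 = 2^2*5^(-1)*7^1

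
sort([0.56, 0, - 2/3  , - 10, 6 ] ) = [ - 10, - 2/3, 0, 0.56,6 ]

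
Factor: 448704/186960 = 12/5 = 2^2*3^1*5^( - 1)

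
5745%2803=139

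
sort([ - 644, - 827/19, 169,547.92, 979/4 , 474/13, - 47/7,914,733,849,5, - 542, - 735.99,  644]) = [- 735.99, - 644,-542 , - 827/19, - 47/7, 5,  474/13,169,979/4,547.92,  644,733, 849,914]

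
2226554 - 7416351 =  - 5189797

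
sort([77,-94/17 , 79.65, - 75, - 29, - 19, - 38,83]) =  [-75, - 38,-29,-19, - 94/17, 77, 79.65,83]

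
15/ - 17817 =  - 1 + 5934/5939 = - 0.00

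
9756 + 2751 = 12507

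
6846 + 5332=12178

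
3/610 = 3/610 =0.00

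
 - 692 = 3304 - 3996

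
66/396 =1/6 = 0.17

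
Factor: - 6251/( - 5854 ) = 2^( - 1)*7^1*19^1*47^1*2927^( - 1 ) 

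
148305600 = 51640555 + 96665045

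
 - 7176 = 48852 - 56028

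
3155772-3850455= -694683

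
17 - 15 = 2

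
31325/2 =15662 + 1/2 = 15662.50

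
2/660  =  1/330 = 0.00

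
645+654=1299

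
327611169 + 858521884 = 1186133053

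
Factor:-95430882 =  - 2^1 *3^1*19^1*837113^1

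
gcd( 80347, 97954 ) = 1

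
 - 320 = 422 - 742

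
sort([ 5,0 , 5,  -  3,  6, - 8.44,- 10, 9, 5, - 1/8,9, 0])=[ - 10,-8.44,  -  3, - 1/8,0,0, 5, 5,  5, 6,  9,9]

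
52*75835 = 3943420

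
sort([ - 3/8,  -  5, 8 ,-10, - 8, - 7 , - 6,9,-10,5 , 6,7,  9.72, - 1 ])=[ - 10, - 10 , - 8, - 7 , - 6,  -  5, - 1, - 3/8,5, 6,7, 8,  9 , 9.72 ] 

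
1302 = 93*14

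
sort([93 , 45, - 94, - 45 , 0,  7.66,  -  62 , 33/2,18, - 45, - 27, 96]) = [ - 94, - 62, - 45, - 45,- 27,0, 7.66,33/2, 18,  45, 93, 96]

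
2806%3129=2806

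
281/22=12 + 17/22=12.77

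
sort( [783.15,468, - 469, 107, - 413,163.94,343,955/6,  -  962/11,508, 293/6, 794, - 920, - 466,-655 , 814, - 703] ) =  [ -920, - 703, - 655,  -  469,- 466, - 413, - 962/11, 293/6,107, 955/6, 163.94,343, 468,508,783.15, 794,814]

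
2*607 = 1214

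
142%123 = 19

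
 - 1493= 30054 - 31547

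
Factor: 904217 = 904217^1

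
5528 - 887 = 4641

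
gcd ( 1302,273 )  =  21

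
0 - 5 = - 5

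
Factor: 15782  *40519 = 2^1*13^1*607^1*40519^1   =  639470858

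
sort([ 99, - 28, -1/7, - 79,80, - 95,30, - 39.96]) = [ - 95,-79, - 39.96,- 28, - 1/7,30,80,  99]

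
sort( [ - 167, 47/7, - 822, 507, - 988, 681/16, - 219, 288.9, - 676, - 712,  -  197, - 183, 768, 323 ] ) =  [ - 988,-822, - 712,-676 , - 219 , - 197, - 183, - 167,  47/7, 681/16, 288.9, 323,507 , 768 ]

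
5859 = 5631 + 228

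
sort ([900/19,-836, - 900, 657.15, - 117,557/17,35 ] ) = [ - 900, - 836,  -  117,557/17,35,900/19, 657.15 ] 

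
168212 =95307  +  72905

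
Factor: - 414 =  - 2^1 * 3^2 * 23^1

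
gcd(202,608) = 2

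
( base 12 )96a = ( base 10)1378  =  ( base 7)4006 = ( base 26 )210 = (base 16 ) 562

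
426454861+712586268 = 1139041129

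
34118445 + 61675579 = 95794024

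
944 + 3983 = 4927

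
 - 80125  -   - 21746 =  - 58379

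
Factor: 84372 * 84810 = 7155589320  =  2^3 * 3^2*5^1  *11^1  *  79^1* 89^1*257^1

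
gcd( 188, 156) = 4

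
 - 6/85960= -3/42980  =  - 0.00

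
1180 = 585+595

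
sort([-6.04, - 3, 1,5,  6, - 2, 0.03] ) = [ - 6.04,  -  3, - 2,0.03, 1,  5, 6 ]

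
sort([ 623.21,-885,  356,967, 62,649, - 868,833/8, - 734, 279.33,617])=[ - 885, - 868,- 734,62, 833/8,279.33, 356,617,623.21,649, 967 ] 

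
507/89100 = 169/29700 = 0.01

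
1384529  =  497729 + 886800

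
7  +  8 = 15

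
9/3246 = 3/1082  =  0.00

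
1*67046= 67046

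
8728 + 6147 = 14875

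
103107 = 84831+18276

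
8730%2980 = 2770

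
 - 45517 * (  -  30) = 1365510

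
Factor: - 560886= - 2^1*3^1 *93481^1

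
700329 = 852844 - 152515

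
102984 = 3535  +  99449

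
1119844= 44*25451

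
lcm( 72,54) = 216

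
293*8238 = 2413734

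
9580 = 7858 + 1722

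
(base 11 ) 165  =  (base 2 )11000000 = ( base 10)192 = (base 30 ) 6C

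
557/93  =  557/93= 5.99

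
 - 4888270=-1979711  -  2908559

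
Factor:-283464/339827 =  -2^3*3^2*31^1*127^1*339827^( - 1)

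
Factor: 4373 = 4373^1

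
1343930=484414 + 859516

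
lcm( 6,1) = 6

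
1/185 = 1/185 = 0.01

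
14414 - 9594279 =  - 9579865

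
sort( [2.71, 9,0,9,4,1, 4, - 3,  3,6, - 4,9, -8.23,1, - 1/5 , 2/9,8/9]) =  [ - 8.23, - 4,-3, - 1/5, 0,2/9,8/9,1,1,2.71, 3,4,4,6,9,9, 9]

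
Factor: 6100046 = 2^1*3050023^1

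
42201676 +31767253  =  73968929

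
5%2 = 1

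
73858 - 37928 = 35930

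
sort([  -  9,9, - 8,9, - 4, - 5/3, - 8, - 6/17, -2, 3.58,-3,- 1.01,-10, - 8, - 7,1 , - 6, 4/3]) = [  -  10, - 9,  -  8, -8 ,-8, - 7 , - 6,-4, - 3,  -  2, - 5/3  , - 1.01 , - 6/17, 1,4/3, 3.58, 9, 9]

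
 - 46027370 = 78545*(- 586 )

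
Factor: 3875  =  5^3 *31^1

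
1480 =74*20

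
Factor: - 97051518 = -2^1*3^2*37^1*145723^1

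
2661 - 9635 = -6974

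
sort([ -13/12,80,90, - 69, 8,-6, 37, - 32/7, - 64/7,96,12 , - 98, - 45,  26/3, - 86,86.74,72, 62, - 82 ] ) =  [-98, - 86,  -  82, - 69,-45 , - 64/7, - 6, - 32/7, - 13/12,8, 26/3, 12,37,62, 72, 80, 86.74,90,96]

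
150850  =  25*6034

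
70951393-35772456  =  35178937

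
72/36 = 2 = 2.00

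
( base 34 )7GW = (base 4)2013130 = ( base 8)20734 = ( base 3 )102220001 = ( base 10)8668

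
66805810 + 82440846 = 149246656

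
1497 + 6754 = 8251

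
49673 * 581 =28860013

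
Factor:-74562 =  - 2^1*3^1*  17^2*43^1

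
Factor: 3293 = 37^1*89^1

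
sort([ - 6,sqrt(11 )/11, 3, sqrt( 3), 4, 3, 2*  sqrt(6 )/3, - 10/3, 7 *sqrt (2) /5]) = [ - 6, - 10/3,sqrt(11)/11,2*sqrt( 6)/3,sqrt( 3), 7*sqrt( 2 ) /5,3,3,  4]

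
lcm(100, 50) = 100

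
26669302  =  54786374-28117072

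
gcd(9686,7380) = 2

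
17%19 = 17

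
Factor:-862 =-2^1*431^1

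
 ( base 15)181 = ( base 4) 11122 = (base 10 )346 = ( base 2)101011010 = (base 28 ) CA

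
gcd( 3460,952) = 4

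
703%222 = 37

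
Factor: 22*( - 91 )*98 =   -  196196 = - 2^2 * 7^3*11^1* 13^1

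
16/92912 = 1/5807 = 0.00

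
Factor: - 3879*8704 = -2^9*3^2*17^1*431^1 =- 33762816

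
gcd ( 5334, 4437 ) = 3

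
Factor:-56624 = - 2^4 * 3539^1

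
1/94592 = 1/94592 = 0.00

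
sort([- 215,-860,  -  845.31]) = [  -  860 , - 845.31, -215]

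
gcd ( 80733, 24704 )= 1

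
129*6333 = 816957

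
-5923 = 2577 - 8500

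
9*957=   8613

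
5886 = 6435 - 549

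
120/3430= 12/343   =  0.03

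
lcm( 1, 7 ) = 7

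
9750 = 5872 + 3878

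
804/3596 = 201/899 = 0.22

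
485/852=485/852 = 0.57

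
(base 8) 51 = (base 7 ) 56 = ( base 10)41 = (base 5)131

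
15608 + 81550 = 97158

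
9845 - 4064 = 5781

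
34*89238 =3034092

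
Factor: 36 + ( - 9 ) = 27 = 3^3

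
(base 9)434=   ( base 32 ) b3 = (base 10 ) 355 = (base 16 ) 163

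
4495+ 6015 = 10510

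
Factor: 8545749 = 3^1 * 29^1*98227^1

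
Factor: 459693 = 3^2*13^1*3929^1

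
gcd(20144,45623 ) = 1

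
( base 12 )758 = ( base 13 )64A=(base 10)1076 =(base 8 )2064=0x434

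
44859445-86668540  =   - 41809095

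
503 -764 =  -261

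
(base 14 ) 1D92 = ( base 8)12454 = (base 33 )4W8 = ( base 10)5420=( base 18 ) gd2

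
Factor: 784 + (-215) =569^1 = 569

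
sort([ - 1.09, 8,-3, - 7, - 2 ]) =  [ - 7, - 3,- 2,  -  1.09, 8]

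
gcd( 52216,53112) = 8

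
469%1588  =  469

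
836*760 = 635360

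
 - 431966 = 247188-679154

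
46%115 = 46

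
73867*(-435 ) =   -  32132145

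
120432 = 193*624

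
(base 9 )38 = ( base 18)1H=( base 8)43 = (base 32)13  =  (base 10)35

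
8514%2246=1776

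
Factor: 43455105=3^2*5^1*149^1*6481^1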